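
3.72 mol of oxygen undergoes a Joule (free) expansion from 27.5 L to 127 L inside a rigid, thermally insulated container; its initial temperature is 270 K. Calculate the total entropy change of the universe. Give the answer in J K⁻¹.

No heat is exchanged and no work is done, so the ideal-gas temperature stays constant.
Entropy is a state function; using a reversible isothermal path, ΔS_gas = nR ln(V₂/V₁) = 3.72 × 8.314 × ln(127/27.5) = 47.3 J/K.
The insulated surroundings exchange no heat, so ΔS_surr = 0 and ΔS_universe = ΔS_gas.

ΔS_universe = 47.3 J/K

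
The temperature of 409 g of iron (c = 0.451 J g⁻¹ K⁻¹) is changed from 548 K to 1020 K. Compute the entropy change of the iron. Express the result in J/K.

ΔS = 115 J/K

ΔS = ∫dQ_rev/T = m c ln(T₂/T₁) = 409 × 0.451 × ln(1020/548) = 115 J/K.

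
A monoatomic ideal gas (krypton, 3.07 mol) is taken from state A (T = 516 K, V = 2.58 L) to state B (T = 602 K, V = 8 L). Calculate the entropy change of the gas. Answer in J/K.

Entropy is a state function: ΔS = nC_V ln(T₂/T₁) + nR ln(V₂/V₁), with C_V = 3R/2 = 12.47 J mol⁻¹ K⁻¹ for a monoatomic ideal gas.
ΔS = 3.07 × [12.47 × ln(602/516) + 8.314 × ln(8/2.58)] = 34.8 J/K.

ΔS = 34.8 J/K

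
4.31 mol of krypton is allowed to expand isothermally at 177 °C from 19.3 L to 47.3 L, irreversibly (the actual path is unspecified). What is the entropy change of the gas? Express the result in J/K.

ΔS_gas = 32.1 J/K

Entropy is a state function, so ΔS_gas depends only on the end states.
For an isothermal ideal gas ΔS_gas = nR ln(V₂/V₁) = 4.31 × 8.314 × ln(47.3/19.3) = 32.1 J/K.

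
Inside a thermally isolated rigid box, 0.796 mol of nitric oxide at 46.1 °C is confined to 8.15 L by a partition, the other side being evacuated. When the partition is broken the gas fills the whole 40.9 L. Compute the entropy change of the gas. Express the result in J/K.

For an ideal gas in free expansion Q = 0 and W = 0, so T is unchanged.
Entropy is a state function; using a reversible isothermal path, ΔS_gas = nR ln(V₂/V₁) = 0.796 × 8.314 × ln(40.9/8.15) = 10.7 J/K.

ΔS_gas = 10.7 J/K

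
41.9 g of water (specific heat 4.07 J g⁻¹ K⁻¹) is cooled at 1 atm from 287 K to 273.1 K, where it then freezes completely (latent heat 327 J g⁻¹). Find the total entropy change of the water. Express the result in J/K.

ΔS = -58.6 J/K

Cooling step: ΔS₁ = m c ln(T_tr/T_i) = 41.9 × 4.07 × ln(273.1/287) = -8.466 J/K.
Phase change: ΔS₂ = −mL/T_tr = −41.9 × 327 / 273.1 = -50.17 J/K.
ΔS_total = (-8.466) + (-50.17) = -58.6 J/K.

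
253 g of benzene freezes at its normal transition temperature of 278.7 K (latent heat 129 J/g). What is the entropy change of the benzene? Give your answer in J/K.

Heat released by the substance: Q = −mL = −253 × 129 = −32637 J.
At constant T, ΔS = Q_rev/T = −32637 / 278.7 = -117 J/K.

ΔS = -117 J/K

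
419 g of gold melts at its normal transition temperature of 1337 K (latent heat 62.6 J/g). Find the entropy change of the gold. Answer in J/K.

Heat absorbed by the substance: Q = mL = 419 × 62.6 = 26229.4 J.
At constant T, ΔS = Q_rev/T = 26229.4 / 1337 = 19.6 J/K.

ΔS = 19.6 J/K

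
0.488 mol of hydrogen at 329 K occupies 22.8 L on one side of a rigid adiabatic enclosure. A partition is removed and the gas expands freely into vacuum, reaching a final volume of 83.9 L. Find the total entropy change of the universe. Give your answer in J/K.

No heat is exchanged and no work is done, so the ideal-gas temperature stays constant.
Entropy is a state function; using a reversible isothermal path, ΔS_gas = nR ln(V₂/V₁) = 0.488 × 8.314 × ln(83.9/22.8) = 5.29 J/K.
The insulated surroundings exchange no heat, so ΔS_surr = 0 and ΔS_universe = ΔS_gas.

ΔS_universe = 5.29 J/K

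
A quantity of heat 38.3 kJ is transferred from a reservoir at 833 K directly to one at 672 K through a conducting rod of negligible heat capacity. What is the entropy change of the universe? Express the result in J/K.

ΔS_total = 11 J/K

ΔS_hot = −Q/T_H = −38300/833 = -45.98 J/K and ΔS_cold = +Q/T_C = 38300/672 = 56.99 J/K.
ΔS_total = -45.98 + 56.99 = 11 J/K, positive as the second law requires.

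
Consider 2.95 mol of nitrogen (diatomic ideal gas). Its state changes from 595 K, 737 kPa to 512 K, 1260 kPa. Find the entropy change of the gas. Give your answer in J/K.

ΔS = nC_p ln(T₂/T₁) − nR ln(P₂/P₁), with C_p = 7R/2 = 29.1 J mol⁻¹ K⁻¹ for a diatomic ideal gas.
ΔS = 2.95 × [29.1 × ln(512/595) − 8.314 × ln(1260/737)] = -26 J/K.

ΔS = -26 J/K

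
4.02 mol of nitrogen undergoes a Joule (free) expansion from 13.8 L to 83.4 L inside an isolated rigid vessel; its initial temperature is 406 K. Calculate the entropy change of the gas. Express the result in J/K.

No heat is exchanged and no work is done, so the ideal-gas temperature stays constant.
Entropy is a state function; using a reversible isothermal path, ΔS_gas = nR ln(V₂/V₁) = 4.02 × 8.314 × ln(83.4/13.8) = 60.1 J/K.

ΔS_gas = 60.1 J/K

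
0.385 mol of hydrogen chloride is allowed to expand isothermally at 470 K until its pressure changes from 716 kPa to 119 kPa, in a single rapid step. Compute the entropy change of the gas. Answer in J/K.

ΔS_gas = 5.74 J/K

Entropy is a state function, so ΔS_gas depends only on the end states.
For an isothermal ideal gas ΔS_gas = nR ln(P₁/P₂) = 0.385 × 8.314 × ln(716/119) = 5.74 J/K.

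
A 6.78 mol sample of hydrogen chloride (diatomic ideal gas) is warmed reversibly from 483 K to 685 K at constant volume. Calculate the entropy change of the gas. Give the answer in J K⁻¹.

At constant volume, ΔS = nC_V ln(T₂/T₁) with C_V = 5R/2 = 20.79 J mol⁻¹ K⁻¹.
ΔS = 6.78 × 20.79 × ln(685/483) = 49.2 J/K.

ΔS = 49.2 J/K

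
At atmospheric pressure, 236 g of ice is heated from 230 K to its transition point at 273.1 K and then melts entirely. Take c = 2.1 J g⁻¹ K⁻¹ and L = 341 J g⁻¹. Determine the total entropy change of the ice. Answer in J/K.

ΔS = 380 J/K

Warming step: ΔS₁ = m c ln(T_tr/T_i) = 236 × 2.1 × ln(273.1/230) = 85.12 J/K.
Phase change: ΔS₂ = +mL/T_tr = 236 × 341 / 273.1 = 294.7 J/K.
ΔS_total = (85.12) + (294.7) = 380 J/K.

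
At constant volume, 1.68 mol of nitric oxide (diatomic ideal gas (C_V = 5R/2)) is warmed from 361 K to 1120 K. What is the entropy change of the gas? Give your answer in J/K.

At constant volume, ΔS = nC_V ln(T₂/T₁) with C_V = 5R/2 = 20.79 J mol⁻¹ K⁻¹.
ΔS = 1.68 × 20.79 × ln(1120/361) = 39.5 J/K.

ΔS = 39.5 J/K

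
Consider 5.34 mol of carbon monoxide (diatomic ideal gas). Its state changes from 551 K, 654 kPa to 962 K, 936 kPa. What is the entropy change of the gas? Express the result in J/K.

ΔS = 70.7 J/K

ΔS = nC_p ln(T₂/T₁) − nR ln(P₂/P₁), with C_p = 7R/2 = 29.1 J mol⁻¹ K⁻¹ for a diatomic ideal gas.
ΔS = 5.34 × [29.1 × ln(962/551) − 8.314 × ln(936/654)] = 70.7 J/K.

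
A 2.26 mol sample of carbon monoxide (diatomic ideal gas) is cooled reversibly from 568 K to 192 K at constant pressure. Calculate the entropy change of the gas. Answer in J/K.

At constant pressure, ΔS = nC_p ln(T₂/T₁) with C_p = 7R/2 = 29.1 J mol⁻¹ K⁻¹.
ΔS = 2.26 × 29.1 × ln(192/568) = -71.3 J/K.

ΔS = -71.3 J/K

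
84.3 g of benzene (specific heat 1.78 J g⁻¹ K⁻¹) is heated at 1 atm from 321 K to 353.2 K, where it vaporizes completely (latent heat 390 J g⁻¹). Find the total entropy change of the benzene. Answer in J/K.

Warming step: ΔS₁ = m c ln(T_tr/T_i) = 84.3 × 1.78 × ln(353.2/321) = 14.34 J/K.
Phase change: ΔS₂ = +mL/T_tr = 84.3 × 390 / 353.2 = 93.08 J/K.
ΔS_total = (14.34) + (93.08) = 107 J/K.

ΔS = 107 J/K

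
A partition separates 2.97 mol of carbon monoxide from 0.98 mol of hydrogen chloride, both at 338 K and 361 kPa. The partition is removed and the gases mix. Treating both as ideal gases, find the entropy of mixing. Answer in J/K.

Mole fractions: x_A = 2.97/3.95 = 0.752, x_B = 0.248.
ΔS_mix = −R(n_A ln x_A + n_B ln x_B) = −8.314 × (2.97 ln 0.752 + 0.98 ln 0.248) = 18.4 J/K.

ΔS_mix = 18.4 J/K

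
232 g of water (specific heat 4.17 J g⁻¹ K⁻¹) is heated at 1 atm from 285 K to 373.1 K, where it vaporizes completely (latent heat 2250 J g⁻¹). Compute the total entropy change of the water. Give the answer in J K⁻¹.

ΔS = 1660 J/K

Warming step: ΔS₁ = m c ln(T_tr/T_i) = 232 × 4.17 × ln(373.1/285) = 260.6 J/K.
Phase change: ΔS₂ = +mL/T_tr = 232 × 2250 / 373.1 = 1399 J/K.
ΔS_total = (260.6) + (1399) = 1660 J/K.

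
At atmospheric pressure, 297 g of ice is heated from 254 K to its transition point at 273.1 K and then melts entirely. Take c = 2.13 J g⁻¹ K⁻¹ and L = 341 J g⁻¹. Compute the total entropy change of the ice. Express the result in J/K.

Warming step: ΔS₁ = m c ln(T_tr/T_i) = 297 × 2.13 × ln(273.1/254) = 45.87 J/K.
Phase change: ΔS₂ = +mL/T_tr = 297 × 341 / 273.1 = 370.8 J/K.
ΔS_total = (45.87) + (370.8) = 417 J/K.

ΔS = 417 J/K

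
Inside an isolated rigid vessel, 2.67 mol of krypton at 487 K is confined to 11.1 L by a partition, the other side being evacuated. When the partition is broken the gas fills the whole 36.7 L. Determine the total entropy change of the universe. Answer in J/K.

No heat is exchanged and no work is done, so the ideal-gas temperature stays constant.
Entropy is a state function; using a reversible isothermal path, ΔS_gas = nR ln(V₂/V₁) = 2.67 × 8.314 × ln(36.7/11.1) = 26.5 J/K.
The insulated surroundings exchange no heat, so ΔS_surr = 0 and ΔS_universe = ΔS_gas.

ΔS_universe = 26.5 J/K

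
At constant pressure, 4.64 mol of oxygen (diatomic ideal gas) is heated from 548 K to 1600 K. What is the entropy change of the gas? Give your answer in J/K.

ΔS = 145 J/K

At constant pressure, ΔS = nC_p ln(T₂/T₁) with C_p = 7R/2 = 29.1 J mol⁻¹ K⁻¹.
ΔS = 4.64 × 29.1 × ln(1600/548) = 145 J/K.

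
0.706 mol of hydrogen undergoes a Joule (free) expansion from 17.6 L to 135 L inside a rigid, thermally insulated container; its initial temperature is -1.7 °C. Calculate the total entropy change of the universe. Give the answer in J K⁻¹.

No heat is exchanged and no work is done, so the ideal-gas temperature stays constant.
Entropy is a state function; using a reversible isothermal path, ΔS_gas = nR ln(V₂/V₁) = 0.706 × 8.314 × ln(135/17.6) = 12 J/K.
The insulated surroundings exchange no heat, so ΔS_surr = 0 and ΔS_universe = ΔS_gas.

ΔS_universe = 12 J/K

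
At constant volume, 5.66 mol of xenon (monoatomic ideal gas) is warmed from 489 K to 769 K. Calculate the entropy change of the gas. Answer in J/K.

ΔS = 32 J/K

At constant volume, ΔS = nC_V ln(T₂/T₁) with C_V = 3R/2 = 12.47 J mol⁻¹ K⁻¹.
ΔS = 5.66 × 12.47 × ln(769/489) = 32 J/K.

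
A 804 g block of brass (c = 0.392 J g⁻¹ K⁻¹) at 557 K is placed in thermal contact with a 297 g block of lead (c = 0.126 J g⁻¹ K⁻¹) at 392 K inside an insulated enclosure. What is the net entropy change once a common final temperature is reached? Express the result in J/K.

Energy balance: T_f = (m₁c₁T₁ + m₂c₂T₂)/(m₁c₁ + m₂c₂) = 539.49 K.
ΔS₁ = m₁c₁ ln(T_f/T₁) = 315.168 × ln(539.49/557) = -10.07 J/K.
ΔS₂ = m₂c₂ ln(T_f/T₂) = 37.422 × ln(539.49/392) = 11.95 J/K.
ΔS_total = -10.07 + 11.95 = 1.88 J/K.

ΔS_total = 1.88 J/K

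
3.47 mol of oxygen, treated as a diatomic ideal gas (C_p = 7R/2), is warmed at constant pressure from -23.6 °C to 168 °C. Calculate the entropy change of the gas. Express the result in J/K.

ΔS = 57.5 J/K

In kelvin: T₁ = 249.55 K, T₂ = 441.15 K. At constant pressure, ΔS = nC_p ln(T₂/T₁) with C_p = 7R/2 = 29.1 J mol⁻¹ K⁻¹.
ΔS = 3.47 × 29.1 × ln(441.15/249.55) = 57.5 J/K.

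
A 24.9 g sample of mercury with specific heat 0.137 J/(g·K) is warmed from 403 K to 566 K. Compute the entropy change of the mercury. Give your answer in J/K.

ΔS = 1.16 J/K

ΔS = ∫dQ_rev/T = m c ln(T₂/T₁) = 24.9 × 0.137 × ln(566/403) = 1.16 J/K.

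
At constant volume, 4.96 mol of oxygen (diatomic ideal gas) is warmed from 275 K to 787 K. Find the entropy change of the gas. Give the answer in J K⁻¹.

At constant volume, ΔS = nC_V ln(T₂/T₁) with C_V = 5R/2 = 20.79 J mol⁻¹ K⁻¹.
ΔS = 4.96 × 20.79 × ln(787/275) = 108 J/K.

ΔS = 108 J/K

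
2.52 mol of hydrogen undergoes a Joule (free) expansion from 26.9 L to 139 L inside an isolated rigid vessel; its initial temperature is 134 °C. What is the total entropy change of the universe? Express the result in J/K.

ΔS_universe = 34.4 J/K

For an ideal gas in free expansion Q = 0 and W = 0, so T is unchanged.
Entropy is a state function; using a reversible isothermal path, ΔS_gas = nR ln(V₂/V₁) = 2.52 × 8.314 × ln(139/26.9) = 34.4 J/K.
The insulated surroundings exchange no heat, so ΔS_surr = 0 and ΔS_universe = ΔS_gas.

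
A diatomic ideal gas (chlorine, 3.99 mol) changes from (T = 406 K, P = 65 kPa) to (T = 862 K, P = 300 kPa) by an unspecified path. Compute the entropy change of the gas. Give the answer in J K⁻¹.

ΔS = nC_p ln(T₂/T₁) − nR ln(P₂/P₁), with C_p = 7R/2 = 29.1 J mol⁻¹ K⁻¹ for a diatomic ideal gas.
ΔS = 3.99 × [29.1 × ln(862/406) − 8.314 × ln(300/65)] = 36.7 J/K.

ΔS = 36.7 J/K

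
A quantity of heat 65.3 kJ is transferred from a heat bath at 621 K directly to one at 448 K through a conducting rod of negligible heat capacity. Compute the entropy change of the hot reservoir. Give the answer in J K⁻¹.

ΔS_hot = -105 J/K

The hot reservoir loses heat Q, so ΔS_hot = −Q/T_H = −65300/621 = -105 J/K.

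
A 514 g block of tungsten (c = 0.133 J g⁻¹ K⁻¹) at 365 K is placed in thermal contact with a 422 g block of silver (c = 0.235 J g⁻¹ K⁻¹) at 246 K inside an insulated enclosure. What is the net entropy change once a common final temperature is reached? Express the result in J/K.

ΔS_total = 3.21 J/K

Energy balance: T_f = (m₁c₁T₁ + m₂c₂T₂)/(m₁c₁ + m₂c₂) = 294.56 K.
ΔS₁ = m₁c₁ ln(T_f/T₁) = 68.362 × ln(294.56/365) = -14.66 J/K.
ΔS₂ = m₂c₂ ln(T_f/T₂) = 99.17 × ln(294.56/246) = 17.87 J/K.
ΔS_total = -14.66 + 17.87 = 3.21 J/K.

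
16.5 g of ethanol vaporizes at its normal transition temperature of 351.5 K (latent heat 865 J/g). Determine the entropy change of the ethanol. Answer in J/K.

Heat absorbed by the substance: Q = mL = 16.5 × 865 = 14272.5 J.
At constant T, ΔS = Q_rev/T = 14272.5 / 351.5 = 40.6 J/K.

ΔS = 40.6 J/K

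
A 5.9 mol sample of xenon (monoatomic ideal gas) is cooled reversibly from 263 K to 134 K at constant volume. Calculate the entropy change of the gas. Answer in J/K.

At constant volume, ΔS = nC_V ln(T₂/T₁) with C_V = 3R/2 = 12.47 J mol⁻¹ K⁻¹.
ΔS = 5.9 × 12.47 × ln(134/263) = -49.6 J/K.

ΔS = -49.6 J/K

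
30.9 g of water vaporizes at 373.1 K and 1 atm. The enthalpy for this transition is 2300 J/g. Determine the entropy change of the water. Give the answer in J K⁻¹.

Heat absorbed by the substance: Q = mL = 30.9 × 2300 = 71070 J.
At constant T, ΔS = Q_rev/T = 71070 / 373.1 = 190 J/K.

ΔS = 190 J/K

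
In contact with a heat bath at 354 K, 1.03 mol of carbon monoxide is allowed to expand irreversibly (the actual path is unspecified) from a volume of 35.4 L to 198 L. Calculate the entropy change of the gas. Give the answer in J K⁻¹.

ΔS_gas = 14.7 J/K

Entropy is a state function, so ΔS_gas depends only on the end states.
For an isothermal ideal gas ΔS_gas = nR ln(V₂/V₁) = 1.03 × 8.314 × ln(198/35.4) = 14.7 J/K.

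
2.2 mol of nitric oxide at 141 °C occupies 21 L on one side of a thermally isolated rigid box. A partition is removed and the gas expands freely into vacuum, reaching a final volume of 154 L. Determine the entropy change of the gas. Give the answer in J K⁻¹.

ΔS_gas = 36.4 J/K

No heat is exchanged and no work is done, so the ideal-gas temperature stays constant.
Entropy is a state function; using a reversible isothermal path, ΔS_gas = nR ln(V₂/V₁) = 2.2 × 8.314 × ln(154/21) = 36.4 J/K.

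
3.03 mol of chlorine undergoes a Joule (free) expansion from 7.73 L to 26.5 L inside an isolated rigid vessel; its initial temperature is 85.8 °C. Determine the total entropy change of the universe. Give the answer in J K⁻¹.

ΔS_universe = 31 J/K

No heat is exchanged and no work is done, so the ideal-gas temperature stays constant.
Entropy is a state function; using a reversible isothermal path, ΔS_gas = nR ln(V₂/V₁) = 3.03 × 8.314 × ln(26.5/7.73) = 31 J/K.
The insulated surroundings exchange no heat, so ΔS_surr = 0 and ΔS_universe = ΔS_gas.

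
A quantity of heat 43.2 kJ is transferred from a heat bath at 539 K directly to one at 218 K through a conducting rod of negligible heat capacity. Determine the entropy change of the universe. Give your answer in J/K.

ΔS_total = 118 J/K

ΔS_hot = −Q/T_H = −43200/539 = -80.15 J/K and ΔS_cold = +Q/T_C = 43200/218 = 198.2 J/K.
ΔS_total = -80.15 + 198.2 = 118 J/K, positive as the second law requires.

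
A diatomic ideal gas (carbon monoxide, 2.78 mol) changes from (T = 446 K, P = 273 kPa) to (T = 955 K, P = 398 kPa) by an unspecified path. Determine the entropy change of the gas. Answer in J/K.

ΔS = 52.9 J/K

ΔS = nC_p ln(T₂/T₁) − nR ln(P₂/P₁), with C_p = 7R/2 = 29.1 J mol⁻¹ K⁻¹ for a diatomic ideal gas.
ΔS = 2.78 × [29.1 × ln(955/446) − 8.314 × ln(398/273)] = 52.9 J/K.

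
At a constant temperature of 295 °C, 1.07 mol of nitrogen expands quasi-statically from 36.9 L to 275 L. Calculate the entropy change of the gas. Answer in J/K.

For an isothermal ideal gas ΔS_gas = nR ln(V₂/V₁) = 1.07 × 8.314 × ln(275/36.9) = 17.9 J/K.

ΔS_gas = 17.9 J/K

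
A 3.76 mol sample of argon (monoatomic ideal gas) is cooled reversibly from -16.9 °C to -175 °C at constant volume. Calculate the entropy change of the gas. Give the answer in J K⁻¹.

In kelvin: T₁ = 256.25 K, T₂ = 98.15 K. At constant volume, ΔS = nC_V ln(T₂/T₁) with C_V = 3R/2 = 12.47 J mol⁻¹ K⁻¹.
ΔS = 3.76 × 12.47 × ln(98.15/256.25) = -45 J/K.

ΔS = -45 J/K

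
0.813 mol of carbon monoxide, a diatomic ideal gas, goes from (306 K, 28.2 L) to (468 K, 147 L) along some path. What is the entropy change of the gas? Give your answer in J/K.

Entropy is a state function: ΔS = nC_V ln(T₂/T₁) + nR ln(V₂/V₁), with C_V = 5R/2 = 20.79 J mol⁻¹ K⁻¹ for a diatomic ideal gas.
ΔS = 0.813 × [20.79 × ln(468/306) + 8.314 × ln(147/28.2)] = 18.3 J/K.

ΔS = 18.3 J/K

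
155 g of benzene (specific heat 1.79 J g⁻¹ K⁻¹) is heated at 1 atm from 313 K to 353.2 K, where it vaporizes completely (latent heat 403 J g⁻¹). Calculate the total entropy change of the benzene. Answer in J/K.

Warming step: ΔS₁ = m c ln(T_tr/T_i) = 155 × 1.79 × ln(353.2/313) = 33.52 J/K.
Phase change: ΔS₂ = +mL/T_tr = 155 × 403 / 353.2 = 176.9 J/K.
ΔS_total = (33.52) + (176.9) = 210 J/K.

ΔS = 210 J/K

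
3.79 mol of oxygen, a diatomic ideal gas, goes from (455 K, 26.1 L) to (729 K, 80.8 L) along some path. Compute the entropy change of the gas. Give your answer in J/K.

ΔS = 72.7 J/K

Entropy is a state function: ΔS = nC_V ln(T₂/T₁) + nR ln(V₂/V₁), with C_V = 5R/2 = 20.79 J mol⁻¹ K⁻¹ for a diatomic ideal gas.
ΔS = 3.79 × [20.79 × ln(729/455) + 8.314 × ln(80.8/26.1)] = 72.7 J/K.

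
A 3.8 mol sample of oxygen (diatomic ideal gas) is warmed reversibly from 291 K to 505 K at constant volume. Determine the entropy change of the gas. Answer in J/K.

ΔS = 43.5 J/K

At constant volume, ΔS = nC_V ln(T₂/T₁) with C_V = 5R/2 = 20.79 J mol⁻¹ K⁻¹.
ΔS = 3.8 × 20.79 × ln(505/291) = 43.5 J/K.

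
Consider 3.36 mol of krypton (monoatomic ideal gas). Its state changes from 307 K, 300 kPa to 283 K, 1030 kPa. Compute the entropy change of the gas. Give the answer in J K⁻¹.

ΔS = nC_p ln(T₂/T₁) − nR ln(P₂/P₁), with C_p = 5R/2 = 20.79 J mol⁻¹ K⁻¹ for a monoatomic ideal gas.
ΔS = 3.36 × [20.79 × ln(283/307) − 8.314 × ln(1030/300)] = -40.1 J/K.

ΔS = -40.1 J/K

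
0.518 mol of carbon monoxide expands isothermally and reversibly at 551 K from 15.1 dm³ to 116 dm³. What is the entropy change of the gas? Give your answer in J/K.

ΔS_gas = 8.78 J/K

For an isothermal ideal gas ΔS_gas = nR ln(V₂/V₁) = 0.518 × 8.314 × ln(116/15.1) = 8.78 J/K.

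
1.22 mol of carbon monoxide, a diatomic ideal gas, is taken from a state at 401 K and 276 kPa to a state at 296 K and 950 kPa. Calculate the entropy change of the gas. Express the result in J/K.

ΔS = -23.3 J/K

ΔS = nC_p ln(T₂/T₁) − nR ln(P₂/P₁), with C_p = 7R/2 = 29.1 J mol⁻¹ K⁻¹ for a diatomic ideal gas.
ΔS = 1.22 × [29.1 × ln(296/401) − 8.314 × ln(950/276)] = -23.3 J/K.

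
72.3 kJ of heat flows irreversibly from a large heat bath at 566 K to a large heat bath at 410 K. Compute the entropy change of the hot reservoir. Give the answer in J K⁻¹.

The hot reservoir loses heat Q, so ΔS_hot = −Q/T_H = −72300/566 = -128 J/K.

ΔS_hot = -128 J/K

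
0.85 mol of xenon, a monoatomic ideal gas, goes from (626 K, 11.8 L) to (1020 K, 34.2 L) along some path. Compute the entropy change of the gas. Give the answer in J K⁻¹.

Entropy is a state function: ΔS = nC_V ln(T₂/T₁) + nR ln(V₂/V₁), with C_V = 3R/2 = 12.47 J mol⁻¹ K⁻¹ for a monoatomic ideal gas.
ΔS = 0.85 × [12.47 × ln(1020/626) + 8.314 × ln(34.2/11.8)] = 12.7 J/K.

ΔS = 12.7 J/K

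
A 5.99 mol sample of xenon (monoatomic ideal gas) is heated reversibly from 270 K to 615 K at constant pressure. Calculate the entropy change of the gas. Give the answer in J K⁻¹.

At constant pressure, ΔS = nC_p ln(T₂/T₁) with C_p = 5R/2 = 20.79 J mol⁻¹ K⁻¹.
ΔS = 5.99 × 20.79 × ln(615/270) = 102 J/K.

ΔS = 102 J/K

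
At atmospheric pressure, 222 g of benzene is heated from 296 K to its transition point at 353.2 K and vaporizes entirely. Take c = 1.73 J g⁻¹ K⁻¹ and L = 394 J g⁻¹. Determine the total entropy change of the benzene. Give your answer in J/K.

ΔS = 315 J/K

Warming step: ΔS₁ = m c ln(T_tr/T_i) = 222 × 1.73 × ln(353.2/296) = 67.85 J/K.
Phase change: ΔS₂ = +mL/T_tr = 222 × 394 / 353.2 = 247.6 J/K.
ΔS_total = (67.85) + (247.6) = 315 J/K.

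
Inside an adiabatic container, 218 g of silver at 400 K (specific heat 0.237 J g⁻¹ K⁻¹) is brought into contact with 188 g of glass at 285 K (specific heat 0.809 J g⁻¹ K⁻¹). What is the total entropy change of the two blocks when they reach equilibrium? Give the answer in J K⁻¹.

Energy balance: T_f = (m₁c₁T₁ + m₂c₂T₂)/(m₁c₁ + m₂c₂) = 314.16 K.
ΔS₁ = m₁c₁ ln(T_f/T₁) = 51.666 × ln(314.16/400) = -12.48 J/K.
ΔS₂ = m₂c₂ ln(T_f/T₂) = 152.092 × ln(314.16/285) = 14.82 J/K.
ΔS_total = -12.48 + 14.82 = 2.34 J/K.

ΔS_total = 2.34 J/K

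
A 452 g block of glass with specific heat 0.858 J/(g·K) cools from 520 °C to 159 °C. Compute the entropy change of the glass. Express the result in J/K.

In kelvin: T₁ = 793.15 K, T₂ = 432.15 K. ΔS = ∫dQ_rev/T = m c ln(T₂/T₁) = 452 × 0.858 × ln(432.15/793.15) = -235 J/K.

ΔS = -235 J/K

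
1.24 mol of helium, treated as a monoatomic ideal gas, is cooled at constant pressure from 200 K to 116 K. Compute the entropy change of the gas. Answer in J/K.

At constant pressure, ΔS = nC_p ln(T₂/T₁) with C_p = 5R/2 = 20.79 J mol⁻¹ K⁻¹.
ΔS = 1.24 × 20.79 × ln(116/200) = -14 J/K.

ΔS = -14 J/K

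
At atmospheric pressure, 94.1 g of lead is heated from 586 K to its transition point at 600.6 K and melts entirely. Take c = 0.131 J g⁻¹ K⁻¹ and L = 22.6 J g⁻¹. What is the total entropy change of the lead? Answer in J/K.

Warming step: ΔS₁ = m c ln(T_tr/T_i) = 94.1 × 0.131 × ln(600.6/586) = 0.3034 J/K.
Phase change: ΔS₂ = +mL/T_tr = 94.1 × 22.6 / 600.6 = 3.541 J/K.
ΔS_total = (0.3034) + (3.541) = 3.84 J/K.

ΔS = 3.84 J/K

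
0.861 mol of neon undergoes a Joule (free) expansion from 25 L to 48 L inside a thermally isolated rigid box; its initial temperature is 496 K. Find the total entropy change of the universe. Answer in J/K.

For an ideal gas in free expansion Q = 0 and W = 0, so T is unchanged.
Entropy is a state function; using a reversible isothermal path, ΔS_gas = nR ln(V₂/V₁) = 0.861 × 8.314 × ln(48/25) = 4.67 J/K.
The insulated surroundings exchange no heat, so ΔS_surr = 0 and ΔS_universe = ΔS_gas.

ΔS_universe = 4.67 J/K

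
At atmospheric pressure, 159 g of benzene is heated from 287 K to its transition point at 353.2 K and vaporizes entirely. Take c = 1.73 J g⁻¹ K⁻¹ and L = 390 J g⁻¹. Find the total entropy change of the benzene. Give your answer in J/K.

ΔS = 233 J/K

Warming step: ΔS₁ = m c ln(T_tr/T_i) = 159 × 1.73 × ln(353.2/287) = 57.09 J/K.
Phase change: ΔS₂ = +mL/T_tr = 159 × 390 / 353.2 = 175.6 J/K.
ΔS_total = (57.09) + (175.6) = 233 J/K.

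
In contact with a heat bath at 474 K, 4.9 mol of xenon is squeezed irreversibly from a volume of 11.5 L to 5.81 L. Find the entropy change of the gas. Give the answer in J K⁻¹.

ΔS_gas = -27.8 J/K

Entropy is a state function, so ΔS_gas depends only on the end states.
For an isothermal ideal gas ΔS_gas = nR ln(V₂/V₁) = 4.9 × 8.314 × ln(5.81/11.5) = -27.8 J/K.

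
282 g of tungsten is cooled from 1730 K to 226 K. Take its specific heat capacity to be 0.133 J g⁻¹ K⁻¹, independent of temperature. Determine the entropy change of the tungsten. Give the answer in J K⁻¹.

ΔS = ∫dQ_rev/T = m c ln(T₂/T₁) = 282 × 0.133 × ln(226/1730) = -76.3 J/K.

ΔS = -76.3 J/K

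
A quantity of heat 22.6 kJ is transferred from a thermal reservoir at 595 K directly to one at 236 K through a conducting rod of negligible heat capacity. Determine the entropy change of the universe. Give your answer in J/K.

ΔS_total = 57.8 J/K

ΔS_hot = −Q/T_H = −22600/595 = -37.98 J/K and ΔS_cold = +Q/T_C = 22600/236 = 95.76 J/K.
ΔS_total = -37.98 + 95.76 = 57.8 J/K, positive as the second law requires.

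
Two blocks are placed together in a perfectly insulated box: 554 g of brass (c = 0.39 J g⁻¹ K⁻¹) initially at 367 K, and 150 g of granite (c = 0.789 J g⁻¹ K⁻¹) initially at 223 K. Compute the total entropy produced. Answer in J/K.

ΔS_total = 8.97 J/K

Energy balance: T_f = (m₁c₁T₁ + m₂c₂T₂)/(m₁c₁ + m₂c₂) = 316.04 K.
ΔS₁ = m₁c₁ ln(T_f/T₁) = 216.06 × ln(316.04/367) = -32.3 J/K.
ΔS₂ = m₂c₂ ln(T_f/T₂) = 118.35 × ln(316.04/223) = 41.27 J/K.
ΔS_total = -32.3 + 41.27 = 8.97 J/K.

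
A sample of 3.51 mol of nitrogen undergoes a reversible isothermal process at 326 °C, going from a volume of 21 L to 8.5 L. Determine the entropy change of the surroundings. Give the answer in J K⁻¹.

For an isothermal ideal gas ΔS_gas = nR ln(V₂/V₁) = 3.51 × 8.314 × ln(8.5/21) = -26.4 J/K.
The process is reversible, so ΔS_surr = −ΔS_gas = 26.4 J/K and ΔS_universe = 0.

ΔS_surr = 26.4 J/K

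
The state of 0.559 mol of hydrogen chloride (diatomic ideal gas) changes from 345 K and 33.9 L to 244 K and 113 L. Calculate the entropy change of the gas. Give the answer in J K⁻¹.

Entropy is a state function: ΔS = nC_V ln(T₂/T₁) + nR ln(V₂/V₁), with C_V = 5R/2 = 20.79 J mol⁻¹ K⁻¹ for a diatomic ideal gas.
ΔS = 0.559 × [20.79 × ln(244/345) + 8.314 × ln(113/33.9)] = 1.57 J/K.

ΔS = 1.57 J/K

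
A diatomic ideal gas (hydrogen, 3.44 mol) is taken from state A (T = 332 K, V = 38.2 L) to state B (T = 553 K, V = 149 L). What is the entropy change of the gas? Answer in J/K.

Entropy is a state function: ΔS = nC_V ln(T₂/T₁) + nR ln(V₂/V₁), with C_V = 5R/2 = 20.79 J mol⁻¹ K⁻¹ for a diatomic ideal gas.
ΔS = 3.44 × [20.79 × ln(553/332) + 8.314 × ln(149/38.2)] = 75.4 J/K.

ΔS = 75.4 J/K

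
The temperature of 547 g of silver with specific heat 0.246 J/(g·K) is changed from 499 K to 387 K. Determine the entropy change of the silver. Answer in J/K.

ΔS = ∫dQ_rev/T = m c ln(T₂/T₁) = 547 × 0.246 × ln(387/499) = -34.2 J/K.

ΔS = -34.2 J/K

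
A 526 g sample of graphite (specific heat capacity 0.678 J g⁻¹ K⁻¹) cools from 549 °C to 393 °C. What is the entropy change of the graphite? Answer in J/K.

ΔS = -75 J/K

In kelvin: T₁ = 822.15 K, T₂ = 666.15 K. ΔS = ∫dQ_rev/T = m c ln(T₂/T₁) = 526 × 0.678 × ln(666.15/822.15) = -75 J/K.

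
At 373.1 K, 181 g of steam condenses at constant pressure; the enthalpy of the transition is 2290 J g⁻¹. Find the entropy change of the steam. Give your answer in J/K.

ΔS = -1110 J/K

Heat released by the substance: Q = −mL = −181 × 2290 = −414490 J.
At constant T, ΔS = Q_rev/T = −414490 / 373.1 = -1110 J/K.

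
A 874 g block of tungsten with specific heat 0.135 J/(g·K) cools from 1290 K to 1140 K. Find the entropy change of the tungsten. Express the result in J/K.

ΔS = -14.6 J/K

ΔS = ∫dQ_rev/T = m c ln(T₂/T₁) = 874 × 0.135 × ln(1140/1290) = -14.6 J/K.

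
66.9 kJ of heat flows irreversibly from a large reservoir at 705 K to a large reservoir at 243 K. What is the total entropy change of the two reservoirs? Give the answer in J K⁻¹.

ΔS_hot = −Q/T_H = −66900/705 = -94.89 J/K and ΔS_cold = +Q/T_C = 66900/243 = 275.3 J/K.
ΔS_total = -94.89 + 275.3 = 180 J/K, positive as the second law requires.

ΔS_total = 180 J/K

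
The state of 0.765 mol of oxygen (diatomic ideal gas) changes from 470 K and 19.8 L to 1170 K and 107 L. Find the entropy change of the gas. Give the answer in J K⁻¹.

Entropy is a state function: ΔS = nC_V ln(T₂/T₁) + nR ln(V₂/V₁), with C_V = 5R/2 = 20.79 J mol⁻¹ K⁻¹ for a diatomic ideal gas.
ΔS = 0.765 × [20.79 × ln(1170/470) + 8.314 × ln(107/19.8)] = 25.2 J/K.

ΔS = 25.2 J/K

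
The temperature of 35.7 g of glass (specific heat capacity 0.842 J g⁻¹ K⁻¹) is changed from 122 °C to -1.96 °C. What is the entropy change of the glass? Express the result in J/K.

ΔS = -11.3 J/K

In kelvin: T₁ = 395.15 K, T₂ = 271.19 K. ΔS = ∫dQ_rev/T = m c ln(T₂/T₁) = 35.7 × 0.842 × ln(271.19/395.15) = -11.3 J/K.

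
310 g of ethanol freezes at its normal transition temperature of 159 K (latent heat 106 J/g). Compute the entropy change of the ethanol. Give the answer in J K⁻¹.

Heat released by the substance: Q = −mL = −310 × 106 = −32860 J.
At constant T, ΔS = Q_rev/T = −32860 / 159 = -207 J/K.

ΔS = -207 J/K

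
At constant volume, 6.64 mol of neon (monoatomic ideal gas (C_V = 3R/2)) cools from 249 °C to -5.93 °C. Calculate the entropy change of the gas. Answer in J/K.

ΔS = -55.5 J/K

In kelvin: T₁ = 522.15 K, T₂ = 267.22 K. At constant volume, ΔS = nC_V ln(T₂/T₁) with C_V = 3R/2 = 12.47 J mol⁻¹ K⁻¹.
ΔS = 6.64 × 12.47 × ln(267.22/522.15) = -55.5 J/K.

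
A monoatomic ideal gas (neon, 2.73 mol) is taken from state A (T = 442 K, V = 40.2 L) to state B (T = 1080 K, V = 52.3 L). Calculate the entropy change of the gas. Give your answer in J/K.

ΔS = 36.4 J/K

Entropy is a state function: ΔS = nC_V ln(T₂/T₁) + nR ln(V₂/V₁), with C_V = 3R/2 = 12.47 J mol⁻¹ K⁻¹ for a monoatomic ideal gas.
ΔS = 2.73 × [12.47 × ln(1080/442) + 8.314 × ln(52.3/40.2)] = 36.4 J/K.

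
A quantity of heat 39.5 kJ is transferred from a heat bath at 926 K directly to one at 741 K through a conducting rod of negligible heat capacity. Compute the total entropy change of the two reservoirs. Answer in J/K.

ΔS_total = 10.6 J/K

ΔS_hot = −Q/T_H = −39500/926 = -42.657 J/K and ΔS_cold = +Q/T_C = 39500/741 = 53.306 J/K.
ΔS_total = -42.657 + 53.306 = 10.6 J/K, positive as the second law requires.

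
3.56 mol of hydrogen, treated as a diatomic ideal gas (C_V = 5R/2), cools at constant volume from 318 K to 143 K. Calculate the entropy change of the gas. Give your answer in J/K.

At constant volume, ΔS = nC_V ln(T₂/T₁) with C_V = 5R/2 = 20.79 J mol⁻¹ K⁻¹.
ΔS = 3.56 × 20.79 × ln(143/318) = -59.1 J/K.

ΔS = -59.1 J/K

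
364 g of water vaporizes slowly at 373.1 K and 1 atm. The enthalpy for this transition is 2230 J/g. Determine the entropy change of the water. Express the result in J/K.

Heat absorbed by the substance: Q = mL = 364 × 2230 = 811720 J.
At constant T, ΔS = Q_rev/T = 811720 / 373.1 = 2180 J/K.

ΔS = 2180 J/K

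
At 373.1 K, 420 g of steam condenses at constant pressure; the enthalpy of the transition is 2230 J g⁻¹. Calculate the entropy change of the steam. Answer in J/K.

Heat released by the substance: Q = −mL = −420 × 2230 = −936600 J.
At constant T, ΔS = Q_rev/T = −936600 / 373.1 = -2510 J/K.

ΔS = -2510 J/K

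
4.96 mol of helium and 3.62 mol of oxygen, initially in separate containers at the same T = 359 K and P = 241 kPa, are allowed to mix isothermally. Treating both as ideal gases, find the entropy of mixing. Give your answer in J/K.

ΔS_mix = 48.6 J/K

Mole fractions: x_A = 4.96/8.58 = 0.578, x_B = 0.422.
ΔS_mix = −R(n_A ln x_A + n_B ln x_B) = −8.314 × (4.96 ln 0.578 + 3.62 ln 0.422) = 48.6 J/K.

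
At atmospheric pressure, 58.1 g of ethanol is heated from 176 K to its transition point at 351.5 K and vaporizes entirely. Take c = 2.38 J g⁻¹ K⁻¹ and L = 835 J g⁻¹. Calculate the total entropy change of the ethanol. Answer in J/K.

ΔS = 234 J/K

Warming step: ΔS₁ = m c ln(T_tr/T_i) = 58.1 × 2.38 × ln(351.5/176) = 95.65 J/K.
Phase change: ΔS₂ = +mL/T_tr = 58.1 × 835 / 351.5 = 138 J/K.
ΔS_total = (95.65) + (138) = 234 J/K.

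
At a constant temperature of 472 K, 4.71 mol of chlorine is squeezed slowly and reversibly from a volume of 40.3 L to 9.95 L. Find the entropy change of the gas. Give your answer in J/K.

ΔS_gas = -54.8 J/K

For an isothermal ideal gas ΔS_gas = nR ln(V₂/V₁) = 4.71 × 8.314 × ln(9.95/40.3) = -54.8 J/K.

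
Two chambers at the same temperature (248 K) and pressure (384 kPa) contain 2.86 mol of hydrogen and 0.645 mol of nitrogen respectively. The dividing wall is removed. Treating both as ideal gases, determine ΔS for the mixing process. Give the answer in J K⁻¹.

Mole fractions: x_A = 2.86/3.5 = 0.816, x_B = 0.184.
ΔS_mix = −R(n_A ln x_A + n_B ln x_B) = −8.314 × (2.86 ln 0.816 + 0.645 ln 0.184) = 13.9 J/K.

ΔS_mix = 13.9 J/K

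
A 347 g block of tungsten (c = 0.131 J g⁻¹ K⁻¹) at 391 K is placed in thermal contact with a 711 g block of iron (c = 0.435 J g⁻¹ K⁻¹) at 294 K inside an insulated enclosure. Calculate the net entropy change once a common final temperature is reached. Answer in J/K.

Energy balance: T_f = (m₁c₁T₁ + m₂c₂T₂)/(m₁c₁ + m₂c₂) = 306.43 K.
ΔS₁ = m₁c₁ ln(T_f/T₁) = 45.457 × ln(306.43/391) = -11.08 J/K.
ΔS₂ = m₂c₂ ln(T_f/T₂) = 309.285 × ln(306.43/294) = 12.81 J/K.
ΔS_total = -11.08 + 12.81 = 1.73 J/K.

ΔS_total = 1.73 J/K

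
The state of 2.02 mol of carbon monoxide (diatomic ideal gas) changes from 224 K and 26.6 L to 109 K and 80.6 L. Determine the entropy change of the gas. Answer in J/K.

ΔS = -11.6 J/K

Entropy is a state function: ΔS = nC_V ln(T₂/T₁) + nR ln(V₂/V₁), with C_V = 5R/2 = 20.79 J mol⁻¹ K⁻¹ for a diatomic ideal gas.
ΔS = 2.02 × [20.79 × ln(109/224) + 8.314 × ln(80.6/26.6)] = -11.6 J/K.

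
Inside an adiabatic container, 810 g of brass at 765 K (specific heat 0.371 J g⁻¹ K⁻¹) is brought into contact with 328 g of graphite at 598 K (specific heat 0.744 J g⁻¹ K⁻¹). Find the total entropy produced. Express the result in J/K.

ΔS_total = 4.04 J/K

Energy balance: T_f = (m₁c₁T₁ + m₂c₂T₂)/(m₁c₁ + m₂c₂) = 690.16 K.
ΔS₁ = m₁c₁ ln(T_f/T₁) = 300.51 × ln(690.16/765) = -30.94 J/K.
ΔS₂ = m₂c₂ ln(T_f/T₂) = 244.032 × ln(690.16/598) = 34.98 J/K.
ΔS_total = -30.94 + 34.98 = 4.04 J/K.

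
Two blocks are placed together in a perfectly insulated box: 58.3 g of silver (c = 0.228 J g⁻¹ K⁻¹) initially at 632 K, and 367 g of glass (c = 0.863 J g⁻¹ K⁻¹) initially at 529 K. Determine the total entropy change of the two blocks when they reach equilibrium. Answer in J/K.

ΔS_total = 0.213 J/K

Energy balance: T_f = (m₁c₁T₁ + m₂c₂T₂)/(m₁c₁ + m₂c₂) = 533.15 K.
ΔS₁ = m₁c₁ ln(T_f/T₁) = 13.2924 × ln(533.15/632) = -2.261 J/K.
ΔS₂ = m₂c₂ ln(T_f/T₂) = 316.721 × ln(533.15/529) = 2.474 J/K.
ΔS_total = -2.261 + 2.474 = 0.213 J/K.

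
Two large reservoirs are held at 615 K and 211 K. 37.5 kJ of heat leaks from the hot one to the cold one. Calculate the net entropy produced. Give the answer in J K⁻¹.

ΔS_hot = −Q/T_H = −37500/615 = -60.98 J/K and ΔS_cold = +Q/T_C = 37500/211 = 177.7 J/K.
ΔS_total = -60.98 + 177.7 = 117 J/K, positive as the second law requires.

ΔS_total = 117 J/K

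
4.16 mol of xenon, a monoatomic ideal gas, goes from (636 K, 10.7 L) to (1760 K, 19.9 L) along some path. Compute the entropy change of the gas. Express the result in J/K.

Entropy is a state function: ΔS = nC_V ln(T₂/T₁) + nR ln(V₂/V₁), with C_V = 3R/2 = 12.47 J mol⁻¹ K⁻¹ for a monoatomic ideal gas.
ΔS = 4.16 × [12.47 × ln(1760/636) + 8.314 × ln(19.9/10.7)] = 74.3 J/K.

ΔS = 74.3 J/K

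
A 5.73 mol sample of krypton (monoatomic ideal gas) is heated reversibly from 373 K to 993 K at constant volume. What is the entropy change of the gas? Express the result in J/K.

ΔS = 70 J/K

At constant volume, ΔS = nC_V ln(T₂/T₁) with C_V = 3R/2 = 12.47 J mol⁻¹ K⁻¹.
ΔS = 5.73 × 12.47 × ln(993/373) = 70 J/K.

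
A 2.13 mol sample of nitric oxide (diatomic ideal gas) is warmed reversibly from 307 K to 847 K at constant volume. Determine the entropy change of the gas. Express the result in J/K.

At constant volume, ΔS = nC_V ln(T₂/T₁) with C_V = 5R/2 = 20.79 J mol⁻¹ K⁻¹.
ΔS = 2.13 × 20.79 × ln(847/307) = 44.9 J/K.

ΔS = 44.9 J/K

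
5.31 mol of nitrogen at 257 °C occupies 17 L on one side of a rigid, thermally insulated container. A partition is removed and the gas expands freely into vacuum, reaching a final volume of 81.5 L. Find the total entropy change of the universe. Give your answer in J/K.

No heat is exchanged and no work is done, so the ideal-gas temperature stays constant.
Entropy is a state function; using a reversible isothermal path, ΔS_gas = nR ln(V₂/V₁) = 5.31 × 8.314 × ln(81.5/17) = 69.2 J/K.
The insulated surroundings exchange no heat, so ΔS_surr = 0 and ΔS_universe = ΔS_gas.

ΔS_universe = 69.2 J/K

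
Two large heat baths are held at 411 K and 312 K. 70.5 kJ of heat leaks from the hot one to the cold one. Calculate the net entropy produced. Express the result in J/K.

ΔS_hot = −Q/T_H = −70500/411 = -171.53 J/K and ΔS_cold = +Q/T_C = 70500/312 = 225.96 J/K.
ΔS_total = -171.53 + 225.96 = 54.4 J/K, positive as the second law requires.

ΔS_total = 54.4 J/K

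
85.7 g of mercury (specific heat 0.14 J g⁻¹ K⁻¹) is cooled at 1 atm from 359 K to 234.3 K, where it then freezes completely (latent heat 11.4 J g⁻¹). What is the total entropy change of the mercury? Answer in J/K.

ΔS = -9.29 J/K

Cooling step: ΔS₁ = m c ln(T_tr/T_i) = 85.7 × 0.14 × ln(234.3/359) = -5.12 J/K.
Phase change: ΔS₂ = −mL/T_tr = −85.7 × 11.4 / 234.3 = -4.17 J/K.
ΔS_total = (-5.12) + (-4.17) = -9.29 J/K.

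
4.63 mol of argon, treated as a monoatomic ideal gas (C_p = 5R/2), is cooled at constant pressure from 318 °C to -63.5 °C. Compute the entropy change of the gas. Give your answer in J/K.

In kelvin: T₁ = 591.15 K, T₂ = 209.65 K. At constant pressure, ΔS = nC_p ln(T₂/T₁) with C_p = 5R/2 = 20.79 J mol⁻¹ K⁻¹.
ΔS = 4.63 × 20.79 × ln(209.65/591.15) = -99.8 J/K.

ΔS = -99.8 J/K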